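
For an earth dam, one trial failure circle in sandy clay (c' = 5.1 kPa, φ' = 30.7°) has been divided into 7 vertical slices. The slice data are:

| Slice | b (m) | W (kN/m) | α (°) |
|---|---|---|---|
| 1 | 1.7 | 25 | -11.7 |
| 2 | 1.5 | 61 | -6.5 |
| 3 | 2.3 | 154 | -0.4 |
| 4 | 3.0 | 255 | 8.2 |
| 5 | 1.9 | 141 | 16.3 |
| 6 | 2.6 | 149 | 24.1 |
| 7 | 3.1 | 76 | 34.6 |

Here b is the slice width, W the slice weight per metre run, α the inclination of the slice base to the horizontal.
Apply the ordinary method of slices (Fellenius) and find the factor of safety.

FS = 3.46

Ordinary method of slices: FS = Σ[c'·Δl_i + (W_i cosα_i)·tanφ'] / Σ W_i sinα_i, with Δl_i = b_i / cosα_i.
Slice 1: Δl = 1.7/cos(-11.7°) = 1.736 m; N'_1 = 25·cos(-11.7°) = 24.5; c'Δl = 8.85; W sinα = -5.1
Slice 2: Δl = 1.5/cos(-6.5°) = 1.510 m; N'_2 = 61·cos(-6.5°) = 60.6; c'Δl = 7.70; W sinα = -6.9
Slice 3: Δl = 2.3/cos(-0.4°) = 2.300 m; N'_3 = 154·cos(-0.4°) = 154.0; c'Δl = 11.73; W sinα = -1.1
Slice 4: Δl = 3.0/cos8.2° = 3.031 m; N'_4 = 255·cos8.2° = 252.4; c'Δl = 15.46; W sinα = 36.4
Slice 5: Δl = 1.9/cos16.3° = 1.980 m; N'_5 = 141·cos16.3° = 135.3; c'Δl = 10.10; W sinα = 39.6
Slice 6: Δl = 2.6/cos24.1° = 2.848 m; N'_6 = 149·cos24.1° = 136.0; c'Δl = 14.53; W sinα = 60.8
Slice 7: Δl = 3.1/cos34.6° = 3.766 m; N'_7 = 76·cos34.6° = 62.6; c'Δl = 19.21; W sinα = 43.2
Σc'Δl = 87.6 kN/m; ΣN' = 825.4 kN/m; ΣW sinα = 166.9 kN/m
Resisting = 87.6 + 825.4·tan30.7° = 87.6 + 490.1 = 577.6 kN/m
FS = 577.6 / 166.9 = 3.461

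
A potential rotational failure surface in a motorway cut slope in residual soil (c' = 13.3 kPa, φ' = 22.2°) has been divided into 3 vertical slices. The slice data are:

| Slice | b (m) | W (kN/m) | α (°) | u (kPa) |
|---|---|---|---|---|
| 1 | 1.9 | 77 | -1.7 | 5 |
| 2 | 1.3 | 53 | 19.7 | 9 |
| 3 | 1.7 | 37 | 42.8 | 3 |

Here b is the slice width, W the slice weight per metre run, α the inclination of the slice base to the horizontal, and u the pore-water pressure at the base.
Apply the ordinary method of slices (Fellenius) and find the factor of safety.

Ordinary method of slices: FS = Σ[c'·Δl_i + (W_i cosα_i − u_i·Δl_i)·tanφ'] / Σ W_i sinα_i, with Δl_i = b_i / cosα_i.
Slice 1: Δl = 1.9/cos(-1.7°) = 1.901 m; N'_1 = 77·cos(-1.7°) − 5·1.901 = 67.5; c'Δl = 25.28; W sinα = -2.3
Slice 2: Δl = 1.3/cos19.7° = 1.381 m; N'_2 = 53·cos19.7° − 9·1.381 = 37.5; c'Δl = 18.36; W sinα = 17.9
Slice 3: Δl = 1.7/cos42.8° = 2.317 m; N'_3 = 37·cos42.8° − 3·2.317 = 20.2; c'Δl = 30.82; W sinα = 25.1
Σc'Δl = 74.5 kN/m; ΣN' = 125.1 kN/m; ΣW sinα = 40.7 kN/m
Resisting = 74.5 + 125.1·tan22.2° = 74.5 + 51.1 = 125.5 kN/m
FS = 125.5 / 40.7 = 3.083

FS = 3.08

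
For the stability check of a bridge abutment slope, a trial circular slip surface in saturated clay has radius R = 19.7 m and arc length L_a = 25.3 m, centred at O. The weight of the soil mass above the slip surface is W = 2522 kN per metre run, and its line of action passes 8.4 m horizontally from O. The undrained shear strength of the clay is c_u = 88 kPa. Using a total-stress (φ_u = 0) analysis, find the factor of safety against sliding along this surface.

Taking moments about the centre O, the resisting moment is provided by the undrained shear strength acting along the arc:
M_R = c_u·L_a·R = 88·25.30·19.7 = 43860.1 kN·m/m
M_D = W·d = 2522·8.4 = 21184.8 kN·m/m
FS = M_R / M_D = 43860.1 / 21184.8 = 2.070

FS = 2.07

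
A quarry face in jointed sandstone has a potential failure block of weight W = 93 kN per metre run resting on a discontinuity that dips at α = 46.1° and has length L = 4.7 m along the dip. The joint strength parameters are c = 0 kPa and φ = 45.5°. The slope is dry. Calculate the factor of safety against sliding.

Resolving the block weight along and normal to the plane and applying the Mohr–Coulomb strength on the joint:
N' = W cosα = 93·cos46.1° = 64.5 kN/m
Driving force T = W sinα = 93·sin46.1° = 67.0 kN/m
Resisting force R = c·L + N'·tanφ = 0·4.7 + 64.5·tan45.5° = 0.0 + 65.6 = 65.6 kN/m
FS = R / T = 65.6 / 67.0 = 0.979

FS = 0.98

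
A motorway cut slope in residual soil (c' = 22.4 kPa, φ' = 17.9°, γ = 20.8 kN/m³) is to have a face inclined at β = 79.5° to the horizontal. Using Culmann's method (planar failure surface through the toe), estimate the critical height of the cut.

Culmann's analysis gives the critical failure plane at α_cr = (β + φ')/2 = (79.5 + 17.9)/2 = 48.7°, and the critical height
H_c = (4c'/γ) · sinβ cosφ' / [1 − cos(β − φ')]
    = (4·22.4/20.8) · sin79.5°·cos17.9° / [1 − cos(61.6°)]
    = 4.308 · 0.9833·0.9516 / [1 − 0.4756]
    = 4.308 · 0.9357 / 0.5244
    = 7.69 m

H_c = 7.69 m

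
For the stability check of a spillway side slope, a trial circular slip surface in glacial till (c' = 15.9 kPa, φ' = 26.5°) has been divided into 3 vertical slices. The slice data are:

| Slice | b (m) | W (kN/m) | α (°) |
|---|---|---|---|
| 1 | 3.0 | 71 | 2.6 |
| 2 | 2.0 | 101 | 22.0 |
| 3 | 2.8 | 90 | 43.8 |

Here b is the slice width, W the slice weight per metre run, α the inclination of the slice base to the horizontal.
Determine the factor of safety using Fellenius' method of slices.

Ordinary method of slices: FS = Σ[c'·Δl_i + (W_i cosα_i)·tanφ'] / Σ W_i sinα_i, with Δl_i = b_i / cosα_i.
Slice 1: Δl = 3.0/cos2.6° = 3.003 m; N'_1 = 71·cos2.6° = 70.9; c'Δl = 47.75; W sinα = 3.2
Slice 2: Δl = 2.0/cos22.0° = 2.157 m; N'_2 = 101·cos22.0° = 93.6; c'Δl = 34.30; W sinα = 37.8
Slice 3: Δl = 2.8/cos43.8° = 3.879 m; N'_3 = 90·cos43.8° = 65.0; c'Δl = 61.68; W sinα = 62.3
Σc'Δl = 143.7 kN/m; ΣN' = 229.5 kN/m; ΣW sinα = 103.3 kN/m
Resisting = 143.7 + 229.5·tan26.5° = 143.7 + 114.4 = 258.2 kN/m
FS = 258.2 / 103.3 = 2.498

FS = 2.50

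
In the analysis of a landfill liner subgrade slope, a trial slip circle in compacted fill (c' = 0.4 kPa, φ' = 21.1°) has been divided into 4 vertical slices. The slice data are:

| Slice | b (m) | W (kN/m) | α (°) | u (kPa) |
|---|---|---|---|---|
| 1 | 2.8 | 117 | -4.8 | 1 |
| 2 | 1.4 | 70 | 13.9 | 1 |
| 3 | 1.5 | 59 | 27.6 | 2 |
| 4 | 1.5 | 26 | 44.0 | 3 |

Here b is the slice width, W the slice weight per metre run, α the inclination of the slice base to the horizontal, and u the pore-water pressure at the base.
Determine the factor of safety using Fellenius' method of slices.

Ordinary method of slices: FS = Σ[c'·Δl_i + (W_i cosα_i − u_i·Δl_i)·tanφ'] / Σ W_i sinα_i, with Δl_i = b_i / cosα_i.
Slice 1: Δl = 2.8/cos(-4.8°) = 2.810 m; N'_1 = 117·cos(-4.8°) − 1·2.810 = 113.8; c'Δl = 1.12; W sinα = -9.8
Slice 2: Δl = 1.4/cos13.9° = 1.442 m; N'_2 = 70·cos13.9° − 1·1.442 = 66.5; c'Δl = 0.58; W sinα = 16.8
Slice 3: Δl = 1.5/cos27.6° = 1.693 m; N'_3 = 59·cos27.6° − 2·1.693 = 48.9; c'Δl = 0.68; W sinα = 27.3
Slice 4: Δl = 1.5/cos44.0° = 2.085 m; N'_4 = 26·cos44.0° − 3·2.085 = 12.4; c'Δl = 0.83; W sinα = 18.1
Σc'Δl = 3.2 kN/m; ΣN' = 241.6 kN/m; ΣW sinα = 52.4 kN/m
Resisting = 3.2 + 241.6·tan21.1° = 3.2 + 93.2 = 96.5 kN/m
FS = 96.5 / 52.4 = 1.840

FS = 1.84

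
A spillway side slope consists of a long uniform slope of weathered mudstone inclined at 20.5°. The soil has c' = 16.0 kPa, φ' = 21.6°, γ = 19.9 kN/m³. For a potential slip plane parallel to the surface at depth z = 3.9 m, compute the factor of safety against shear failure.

FS = 1.69

For an infinite slope with a slip plane parallel to the surface (no pore pressure): FS = [c' + γz cos²β tanφ'] / [γz sinβ cosβ].
γz = 19.9·3.9 = 77.61 kN/m²
Numerator = 16.0 + 77.61·cos²20.5°·tan21.6° = 16.0 + 77.61·0.8774·0.3959 = 42.959 kPa
Denominator = 77.61·sin20.5°·cos20.5° = 77.61·0.3502·0.9367 = 25.458 kPa
FS = 42.959 / 25.458 = 1.687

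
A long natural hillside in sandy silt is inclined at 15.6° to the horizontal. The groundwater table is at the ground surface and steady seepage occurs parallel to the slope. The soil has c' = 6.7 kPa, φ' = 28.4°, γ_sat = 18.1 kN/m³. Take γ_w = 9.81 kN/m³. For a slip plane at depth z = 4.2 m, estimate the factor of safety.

With seepage parallel to the slope and the water table at the surface, the effective normal stress on the slip plane uses the buoyant unit weight γ' = γ_sat − γ_w while the driving shear stress uses γ_sat:
FS = [c' + γ' z cos²β tanφ'] / [γ_sat z sinβ cosβ]
γ' = 18.1 − 9.81 = 8.29 kN/m³
Numerator = 6.7 + 8.29·4.2·cos²15.6°·tan28.4° = 6.7 + 8.29·4.2·0.9277·0.5407 = 24.165 kPa
Denominator = 18.1·4.2·sin15.6°·cos15.6° = 18.1·4.2·0.2689·0.9632 = 19.690 kPa
FS = 24.165 / 19.690 = 1.227

FS = 1.23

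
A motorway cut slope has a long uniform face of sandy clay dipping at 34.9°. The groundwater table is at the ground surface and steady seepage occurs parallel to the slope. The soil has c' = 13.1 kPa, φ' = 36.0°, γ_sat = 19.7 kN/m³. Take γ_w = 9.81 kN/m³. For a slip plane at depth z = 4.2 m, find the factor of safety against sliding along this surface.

With seepage parallel to the slope and the water table at the surface, the effective normal stress on the slip plane uses the buoyant unit weight γ' = γ_sat − γ_w while the driving shear stress uses γ_sat:
FS = [c' + γ' z cos²β tanφ'] / [γ_sat z sinβ cosβ]
γ' = 19.7 − 9.81 = 9.89 kN/m³
Numerator = 13.1 + 9.89·4.2·cos²34.9°·tan36.0° = 13.1 + 9.89·4.2·0.6726·0.7265 = 33.400 kPa
Denominator = 19.7·4.2·sin34.9°·cos34.9° = 19.7·4.2·0.5721·0.8202 = 38.825 kPa
FS = 33.400 / 38.825 = 0.860

FS = 0.86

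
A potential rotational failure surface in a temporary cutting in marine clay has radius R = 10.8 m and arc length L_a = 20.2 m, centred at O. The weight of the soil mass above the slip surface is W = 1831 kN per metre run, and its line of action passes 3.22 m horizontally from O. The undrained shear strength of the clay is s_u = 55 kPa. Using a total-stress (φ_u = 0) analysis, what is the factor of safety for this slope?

Taking moments about the centre O, the resisting moment is provided by the undrained shear strength acting along the arc:
M_R = s_u·L_a·R = 55·20.20·10.8 = 11998.8 kN·m/m
M_D = W·d = 1831·3.22 = 5895.8 kN·m/m
FS = M_R / M_D = 11998.8 / 5895.8 = 2.035

FS = 2.04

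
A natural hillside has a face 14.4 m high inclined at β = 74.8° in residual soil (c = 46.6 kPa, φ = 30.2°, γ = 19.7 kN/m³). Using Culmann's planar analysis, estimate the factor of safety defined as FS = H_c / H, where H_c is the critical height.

FS = 1.90

H_c = (4c/γ) · sinβ cosφ / [1 − cos(β − φ)]
    = (4·46.6/19.7) · sin74.8°·cos30.2° / [1 − cos44.6°]
    = 9.462 · 0.8340 / 0.2880 = 27.40 m
FS = H_c / H = 27.40 / 14.4 = 1.903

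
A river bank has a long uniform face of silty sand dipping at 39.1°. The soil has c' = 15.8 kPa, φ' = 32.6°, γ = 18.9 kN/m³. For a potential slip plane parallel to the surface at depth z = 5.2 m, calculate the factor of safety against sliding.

For an infinite slope with a slip plane parallel to the surface (no pore pressure): FS = [c' + γz cos²β tanφ'] / [γz sinβ cosβ].
γz = 18.9·5.2 = 98.28 kN/m²
Numerator = 15.8 + 98.28·cos²39.1°·tan32.6° = 15.8 + 98.28·0.6022·0.6395 = 53.653 kPa
Denominator = 98.28·sin39.1°·cos39.1° = 98.28·0.6307·0.7760 = 48.102 kPa
FS = 53.653 / 48.102 = 1.115

FS = 1.12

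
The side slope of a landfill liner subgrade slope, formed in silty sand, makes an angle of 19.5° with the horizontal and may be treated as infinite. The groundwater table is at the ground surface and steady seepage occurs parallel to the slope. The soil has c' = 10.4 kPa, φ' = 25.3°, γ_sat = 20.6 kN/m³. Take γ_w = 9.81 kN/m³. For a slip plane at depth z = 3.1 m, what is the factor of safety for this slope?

With seepage parallel to the slope and the water table at the surface, the effective normal stress on the slip plane uses the buoyant unit weight γ' = γ_sat − γ_w while the driving shear stress uses γ_sat:
FS = [c' + γ' z cos²β tanφ'] / [γ_sat z sinβ cosβ]
γ' = 20.6 − 9.81 = 10.79 kN/m³
Numerator = 10.4 + 10.79·3.1·cos²19.5°·tan25.3° = 10.4 + 10.79·3.1·0.8886·0.4727 = 24.449 kPa
Denominator = 20.6·3.1·sin19.5°·cos19.5° = 20.6·3.1·0.3338·0.9426 = 20.094 kPa
FS = 24.449 / 20.094 = 1.217

FS = 1.22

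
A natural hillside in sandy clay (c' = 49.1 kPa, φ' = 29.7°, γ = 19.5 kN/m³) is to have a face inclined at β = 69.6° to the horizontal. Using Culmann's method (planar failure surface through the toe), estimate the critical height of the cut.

Culmann's analysis gives the critical failure plane at α_cr = (β + φ')/2 = (69.6 + 29.7)/2 = 49.6°, and the critical height
H_c = (4c'/γ) · sinβ cosφ' / [1 − cos(β − φ')]
    = (4·49.1/19.5) · sin69.6°·cos29.7° / [1 − cos(39.9°)]
    = 10.072 · 0.9373·0.8686 / [1 − 0.7672]
    = 10.072 · 0.8142 / 0.2328
    = 35.22 m

H_c = 35.22 m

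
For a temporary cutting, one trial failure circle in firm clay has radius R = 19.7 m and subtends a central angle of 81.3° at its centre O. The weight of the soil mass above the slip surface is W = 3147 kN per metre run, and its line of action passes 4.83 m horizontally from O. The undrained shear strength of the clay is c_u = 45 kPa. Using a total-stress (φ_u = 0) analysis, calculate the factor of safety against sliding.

FS = 1.63

Taking moments about the centre O, the resisting moment is provided by the undrained shear strength acting along the arc:
Arc length L_a = R·θ = 19.7·(81.3°·π/180) = 19.7·1.4190 = 27.95 m
M_R = c_u·L_a·R = 45·27.95·19.7 = 24780.7 kN·m/m
M_D = W·d = 3147·4.83 = 15200.0 kN·m/m
FS = M_R / M_D = 24780.7 / 15200.0 = 1.630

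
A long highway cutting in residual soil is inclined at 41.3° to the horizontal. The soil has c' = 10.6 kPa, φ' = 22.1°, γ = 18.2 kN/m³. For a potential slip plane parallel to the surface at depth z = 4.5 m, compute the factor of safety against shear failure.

FS = 0.72

For an infinite slope with a slip plane parallel to the surface (no pore pressure): FS = [c' + γz cos²β tanφ'] / [γz sinβ cosβ].
γz = 18.2·4.5 = 81.90 kN/m²
Numerator = 10.6 + 81.90·cos²41.3°·tan22.1° = 10.6 + 81.90·0.5644·0.4061 = 29.370 kPa
Denominator = 81.90·sin41.3°·cos41.3° = 81.90·0.6600·0.7513 = 40.609 kPa
FS = 29.370 / 40.609 = 0.723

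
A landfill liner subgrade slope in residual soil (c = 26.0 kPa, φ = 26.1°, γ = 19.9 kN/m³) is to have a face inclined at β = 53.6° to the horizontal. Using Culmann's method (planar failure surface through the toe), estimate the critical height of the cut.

H_c = 33.43 m

Culmann's analysis gives the critical failure plane at α_cr = (β + φ)/2 = (53.6 + 26.1)/2 = 39.9°, and the critical height
H_c = (4c/γ) · sinβ cosφ / [1 − cos(β − φ)]
    = (4·26.0/19.9) · sin53.6°·cos26.1° / [1 − cos(27.5°)]
    = 5.226 · 0.8049·0.8980 / [1 − 0.8870]
    = 5.226 · 0.7228 / 0.1130
    = 33.43 m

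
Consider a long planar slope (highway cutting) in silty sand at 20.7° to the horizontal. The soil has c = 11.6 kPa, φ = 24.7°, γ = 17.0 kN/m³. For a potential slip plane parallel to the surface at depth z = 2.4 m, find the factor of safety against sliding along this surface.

For an infinite slope with a slip plane parallel to the surface (no pore pressure): FS = [c + γz cos²β tanφ] / [γz sinβ cosβ].
γz = 17.0·2.4 = 40.80 kN/m²
Numerator = 11.6 + 40.80·cos²20.7°·tan24.7° = 11.6 + 40.80·0.8751·0.4599 = 28.021 kPa
Denominator = 40.80·sin20.7°·cos20.7° = 40.80·0.3535·0.9354 = 13.491 kPa
FS = 28.021 / 13.491 = 2.077

FS = 2.08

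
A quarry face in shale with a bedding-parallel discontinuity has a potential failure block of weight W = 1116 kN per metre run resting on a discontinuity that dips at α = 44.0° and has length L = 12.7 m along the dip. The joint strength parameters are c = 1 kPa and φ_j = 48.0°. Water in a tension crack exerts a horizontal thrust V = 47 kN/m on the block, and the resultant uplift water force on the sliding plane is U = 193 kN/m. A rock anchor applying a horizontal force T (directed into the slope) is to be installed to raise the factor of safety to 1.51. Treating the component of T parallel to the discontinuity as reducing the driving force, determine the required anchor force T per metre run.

Resolving forces along and normal to the sliding plane, with the horizontal anchor force T adding T·sinα to the effective normal force and T·cosα acting up the plane against the driving force:
FS = [cL + (W cosα − U − V sinα + T sinα) tanφ_j] / [W sinα + V cosα − T cosα]
Without the anchor: N' = 577.1 kN/m, driving T_d = 809.0 kN/m, resisting R = 1·12.7 + 577.1·tan48.0° = 653.7 kN/m, FS = 0.81.
Setting FS = 1.51 and solving for T:
1.51·(809.0 − T cos44.0°) = 653.7 + T sin44.0°·tan48.0°
T·(sin44.0°·tan48.0° + 1.51·cos44.0°) = 1.51·809.0 − 653.7
T·(0.6947·1.1106 + 1.51·0.7193) = 1221.7 − 653.7 = 568.0
T·1.8577 = 568.0
T = 305.7 kN/m

T = 306 kN/m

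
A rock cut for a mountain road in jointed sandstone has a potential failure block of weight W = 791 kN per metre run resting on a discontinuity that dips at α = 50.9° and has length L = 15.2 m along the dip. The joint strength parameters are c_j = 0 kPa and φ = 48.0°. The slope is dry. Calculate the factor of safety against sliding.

FS = 0.90

Resolving the block weight along and normal to the plane and applying the Mohr–Coulomb strength on the joint:
N' = W cosα = 791·cos50.9° = 498.9 kN/m
Driving force T = W sinα = 791·sin50.9° = 613.9 kN/m
Resisting force R = c_j·L + N'·tanφ = 0·15.2 + 498.9·tan48.0° = 0.0 + 554.0 = 554.0 kN/m
FS = R / T = 554.0 / 613.9 = 0.903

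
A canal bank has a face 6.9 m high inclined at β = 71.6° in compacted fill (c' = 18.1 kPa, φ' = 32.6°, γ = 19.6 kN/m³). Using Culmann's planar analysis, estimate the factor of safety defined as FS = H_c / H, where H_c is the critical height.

FS = 1.92

H_c = (4c'/γ) · sinβ cosφ' / [1 − cos(β − φ')]
    = (4·18.1/19.6) · sin71.6°·cos32.6° / [1 − cos39.0°]
    = 3.694 · 0.7994 / 0.2229 = 13.25 m
FS = H_c / H = 13.25 / 6.9 = 1.920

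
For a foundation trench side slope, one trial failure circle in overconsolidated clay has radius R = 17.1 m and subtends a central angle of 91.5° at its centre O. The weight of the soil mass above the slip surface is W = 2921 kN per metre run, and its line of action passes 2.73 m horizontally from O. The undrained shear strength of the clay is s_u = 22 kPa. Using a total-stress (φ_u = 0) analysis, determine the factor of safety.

FS = 1.29

Taking moments about the centre O, the resisting moment is provided by the undrained shear strength acting along the arc:
Arc length L_a = R·θ = 17.1·(91.5°·π/180) = 17.1·1.5970 = 27.31 m
M_R = s_u·L_a·R = 22·27.31·17.1 = 10273.4 kN·m/m
M_D = W·d = 2921·2.73 = 7974.3 kN·m/m
FS = M_R / M_D = 10273.4 / 7974.3 = 1.288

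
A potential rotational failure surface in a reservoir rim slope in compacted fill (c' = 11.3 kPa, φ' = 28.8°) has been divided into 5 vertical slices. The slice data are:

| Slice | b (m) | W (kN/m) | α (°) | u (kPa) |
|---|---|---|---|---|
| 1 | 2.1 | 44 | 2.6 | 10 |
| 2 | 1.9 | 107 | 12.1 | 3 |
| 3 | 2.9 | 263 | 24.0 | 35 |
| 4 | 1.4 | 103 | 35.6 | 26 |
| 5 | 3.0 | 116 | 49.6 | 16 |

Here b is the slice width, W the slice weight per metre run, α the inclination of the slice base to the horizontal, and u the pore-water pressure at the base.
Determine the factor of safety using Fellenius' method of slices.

Ordinary method of slices: FS = Σ[c'·Δl_i + (W_i cosα_i − u_i·Δl_i)·tanφ'] / Σ W_i sinα_i, with Δl_i = b_i / cosα_i.
Slice 1: Δl = 2.1/cos2.6° = 2.102 m; N'_1 = 44·cos2.6° − 10·2.102 = 22.9; c'Δl = 23.75; W sinα = 2.0
Slice 2: Δl = 1.9/cos12.1° = 1.943 m; N'_2 = 107·cos12.1° − 3·1.943 = 98.8; c'Δl = 21.96; W sinα = 22.4
Slice 3: Δl = 2.9/cos24.0° = 3.174 m; N'_3 = 263·cos24.0° − 35·3.174 = 129.2; c'Δl = 35.87; W sinα = 107.0
Slice 4: Δl = 1.4/cos35.6° = 1.722 m; N'_4 = 103·cos35.6° − 26·1.722 = 39.0; c'Δl = 19.46; W sinα = 60.0
Slice 5: Δl = 3.0/cos49.6° = 4.629 m; N'_5 = 116·cos49.6° − 16·4.629 = 1.1; c'Δl = 52.31; W sinα = 88.3
Σc'Δl = 153.3 kN/m; ΣN' = 291.0 kN/m; ΣW sinα = 279.7 kN/m
Resisting = 153.3 + 291.0·tan28.8° = 153.3 + 160.0 = 313.3 kN/m
FS = 313.3 / 279.7 = 1.120

FS = 1.12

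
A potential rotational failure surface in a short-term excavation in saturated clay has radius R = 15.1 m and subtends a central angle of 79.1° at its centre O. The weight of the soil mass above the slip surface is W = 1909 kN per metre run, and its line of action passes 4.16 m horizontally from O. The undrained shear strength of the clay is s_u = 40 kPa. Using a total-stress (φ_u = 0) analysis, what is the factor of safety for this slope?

Taking moments about the centre O, the resisting moment is provided by the undrained shear strength acting along the arc:
Arc length L_a = R·θ = 15.1·(79.1°·π/180) = 15.1·1.3806 = 20.85 m
M_R = s_u·L_a·R = 40·20.85·15.1 = 12591.2 kN·m/m
M_D = W·d = 1909·4.16 = 7941.4 kN·m/m
FS = M_R / M_D = 12591.2 / 7941.4 = 1.586

FS = 1.59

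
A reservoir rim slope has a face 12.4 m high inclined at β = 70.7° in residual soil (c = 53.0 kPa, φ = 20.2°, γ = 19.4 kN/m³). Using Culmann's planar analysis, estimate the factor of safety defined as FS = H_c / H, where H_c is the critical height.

FS = 2.14

H_c = (4c/γ) · sinβ cosφ / [1 − cos(β − φ)]
    = (4·53.0/19.4) · sin70.7°·cos20.2° / [1 − cos50.5°]
    = 10.928 · 0.8858 / 0.3639 = 26.60 m
FS = H_c / H = 26.60 / 12.4 = 2.145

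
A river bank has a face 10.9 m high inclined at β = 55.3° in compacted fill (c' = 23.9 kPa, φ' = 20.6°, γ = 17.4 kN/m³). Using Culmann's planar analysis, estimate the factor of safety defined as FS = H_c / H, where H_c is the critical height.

FS = 2.18

H_c = (4c'/γ) · sinβ cosφ' / [1 − cos(β − φ')]
    = (4·23.9/17.4) · sin55.3°·cos20.6° / [1 − cos34.7°]
    = 5.494 · 0.7696 / 0.1779 = 23.77 m
FS = H_c / H = 23.77 / 10.9 = 2.181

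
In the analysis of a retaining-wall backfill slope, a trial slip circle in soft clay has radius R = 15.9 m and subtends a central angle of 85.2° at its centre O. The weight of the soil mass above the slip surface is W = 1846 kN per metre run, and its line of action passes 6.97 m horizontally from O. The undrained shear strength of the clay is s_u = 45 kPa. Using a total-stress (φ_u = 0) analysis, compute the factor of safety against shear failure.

Taking moments about the centre O, the resisting moment is provided by the undrained shear strength acting along the arc:
Arc length L_a = R·θ = 15.9·(85.2°·π/180) = 15.9·1.4870 = 23.64 m
M_R = s_u·L_a·R = 45·23.64·15.9 = 16917.0 kN·m/m
M_D = W·d = 1846·6.97 = 12866.6 kN·m/m
FS = M_R / M_D = 16917.0 / 12866.6 = 1.315

FS = 1.31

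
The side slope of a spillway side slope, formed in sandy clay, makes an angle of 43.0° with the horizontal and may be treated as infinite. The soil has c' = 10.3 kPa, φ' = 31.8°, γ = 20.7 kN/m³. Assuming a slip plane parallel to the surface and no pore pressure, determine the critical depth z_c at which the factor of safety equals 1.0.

Setting FS = 1.00 in FS = [c' + γz cos²β tanφ'] / [γz sinβ cosβ] and solving for z:
z = c' / [γ cosβ (FS·sinβ − cosβ·tanφ')]
  = 10.3 / [20.7·cos43.0°·(1.00·sin43.0° − cos43.0°·tan31.8°)]
  = 10.3 / [20.7·0.7314·(1.00·0.6820 − 0.7314·0.6200)]
  = 10.3 / 3.4599 = 2.977 m

z_c = 2.98 m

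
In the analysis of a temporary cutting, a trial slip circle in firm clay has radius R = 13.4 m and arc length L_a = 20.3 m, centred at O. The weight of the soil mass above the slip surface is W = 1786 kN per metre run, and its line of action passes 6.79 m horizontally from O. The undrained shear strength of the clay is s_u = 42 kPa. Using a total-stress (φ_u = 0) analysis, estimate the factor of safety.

Taking moments about the centre O, the resisting moment is provided by the undrained shear strength acting along the arc:
M_R = s_u·L_a·R = 42·20.30·13.4 = 11424.8 kN·m/m
M_D = W·d = 1786·6.79 = 12126.9 kN·m/m
FS = M_R / M_D = 11424.8 / 12126.9 = 0.942

FS = 0.94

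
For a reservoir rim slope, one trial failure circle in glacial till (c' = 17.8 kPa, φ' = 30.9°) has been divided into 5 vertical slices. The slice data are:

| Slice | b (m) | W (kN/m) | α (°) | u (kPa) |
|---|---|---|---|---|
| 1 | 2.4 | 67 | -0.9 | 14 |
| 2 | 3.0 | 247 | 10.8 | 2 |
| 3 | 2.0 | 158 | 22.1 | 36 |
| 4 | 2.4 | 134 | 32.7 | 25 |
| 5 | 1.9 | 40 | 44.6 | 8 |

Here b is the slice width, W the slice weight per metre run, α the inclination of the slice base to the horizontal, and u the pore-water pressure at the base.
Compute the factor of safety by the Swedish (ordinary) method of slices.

Ordinary method of slices: FS = Σ[c'·Δl_i + (W_i cosα_i − u_i·Δl_i)·tanφ'] / Σ W_i sinα_i, with Δl_i = b_i / cosα_i.
Slice 1: Δl = 2.4/cos(-0.9°) = 2.400 m; N'_1 = 67·cos(-0.9°) − 14·2.400 = 33.4; c'Δl = 42.73; W sinα = -1.1
Slice 2: Δl = 3.0/cos10.8° = 3.054 m; N'_2 = 247·cos10.8° − 2·3.054 = 236.5; c'Δl = 54.36; W sinα = 46.3
Slice 3: Δl = 2.0/cos22.1° = 2.159 m; N'_3 = 158·cos22.1° − 36·2.159 = 68.7; c'Δl = 38.42; W sinα = 59.4
Slice 4: Δl = 2.4/cos32.7° = 2.852 m; N'_4 = 134·cos32.7° − 25·2.852 = 41.5; c'Δl = 50.77; W sinα = 72.4
Slice 5: Δl = 1.9/cos44.6° = 2.668 m; N'_5 = 40·cos44.6° − 8·2.668 = 7.1; c'Δl = 47.50; W sinα = 28.1
Σc'Δl = 233.8 kN/m; ΣN' = 387.2 kN/m; ΣW sinα = 205.2 kN/m
Resisting = 233.8 + 387.2·tan30.9° = 233.8 + 231.7 = 465.5 kN/m
FS = 465.5 / 205.2 = 2.269

FS = 2.27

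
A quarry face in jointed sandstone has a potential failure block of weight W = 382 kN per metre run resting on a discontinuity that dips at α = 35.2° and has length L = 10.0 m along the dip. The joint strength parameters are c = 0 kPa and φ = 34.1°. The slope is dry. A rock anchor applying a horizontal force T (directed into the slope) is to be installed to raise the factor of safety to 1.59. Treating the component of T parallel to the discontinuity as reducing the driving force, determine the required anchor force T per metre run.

T = 82 kN/m

Resolving forces along and normal to the sliding plane, with the horizontal anchor force T adding T·sinα to the effective normal force and T·cosα acting up the plane against the driving force:
FS = [cL + (W cosα + T sinα) tanφ] / [W sinα − T cosα]
Without the anchor: N' = 312.1 kN/m, driving T_d = 220.2 kN/m, resisting R = 0·10.0 + 312.1·tan34.1° = 211.3 kN/m, FS = 0.96.
Setting FS = 1.59 and solving for T:
1.59·(220.2 − T cos35.2°) = 211.3 + T sin35.2°·tan34.1°
T·(sin35.2°·tan34.1° + 1.59·cos35.2°) = 1.59·220.2 − 211.3
T·(0.5764·0.6771 + 1.59·0.8171) = 350.1 − 211.3 = 138.8
T·1.6895 = 138.8
T = 82.1 kN/m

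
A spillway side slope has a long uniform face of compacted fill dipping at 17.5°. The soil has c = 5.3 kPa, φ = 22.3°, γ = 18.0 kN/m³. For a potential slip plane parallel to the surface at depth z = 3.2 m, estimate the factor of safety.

For an infinite slope with a slip plane parallel to the surface (no pore pressure): FS = [c + γz cos²β tanφ] / [γz sinβ cosβ].
γz = 18.0·3.2 = 57.60 kN/m²
Numerator = 5.3 + 57.60·cos²17.5°·tan22.3° = 5.3 + 57.60·0.9096·0.4101 = 26.787 kPa
Denominator = 57.60·sin17.5°·cos17.5° = 57.60·0.3007·0.9537 = 16.519 kPa
FS = 26.787 / 16.519 = 1.622

FS = 1.62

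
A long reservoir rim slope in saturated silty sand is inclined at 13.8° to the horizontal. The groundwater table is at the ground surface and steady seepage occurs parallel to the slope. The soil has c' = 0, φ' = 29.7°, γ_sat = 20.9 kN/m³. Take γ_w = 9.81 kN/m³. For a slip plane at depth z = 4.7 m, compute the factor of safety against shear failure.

FS = 1.23

With seepage parallel to the slope and the water table at the surface, the effective normal stress on the slip plane uses the buoyant unit weight γ' = γ_sat − γ_w while the driving shear stress uses γ_sat:
FS = [c' + γ' z cos²β tanφ'] / [γ_sat z sinβ cosβ]
(For c' = 0 this reduces to FS = (γ'/γ_sat)·tanφ'/tanβ.)
γ' = 20.9 − 9.81 = 11.09 kN/m³
Numerator = 0.0 + 11.09·4.7·cos²13.8°·tan29.7° = 0.0 + 11.09·4.7·0.9431·0.5704 = 28.039 kPa
Denominator = 20.9·4.7·sin13.8°·cos13.8° = 20.9·4.7·0.2385·0.9711 = 22.755 kPa
FS = 28.039 / 22.755 = 1.232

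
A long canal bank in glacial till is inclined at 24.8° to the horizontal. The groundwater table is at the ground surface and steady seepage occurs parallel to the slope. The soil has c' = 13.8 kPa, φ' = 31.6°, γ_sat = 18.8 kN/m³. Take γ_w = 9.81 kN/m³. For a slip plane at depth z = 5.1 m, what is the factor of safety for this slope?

FS = 1.01

With seepage parallel to the slope and the water table at the surface, the effective normal stress on the slip plane uses the buoyant unit weight γ' = γ_sat − γ_w while the driving shear stress uses γ_sat:
FS = [c' + γ' z cos²β tanφ'] / [γ_sat z sinβ cosβ]
γ' = 18.8 − 9.81 = 8.99 kN/m³
Numerator = 13.8 + 8.99·5.1·cos²24.8°·tan31.6° = 13.8 + 8.99·5.1·0.8241·0.6152 = 37.044 kPa
Denominator = 18.8·5.1·sin24.8°·cos24.8° = 18.8·5.1·0.4195·0.9078 = 36.508 kPa
FS = 37.044 / 36.508 = 1.015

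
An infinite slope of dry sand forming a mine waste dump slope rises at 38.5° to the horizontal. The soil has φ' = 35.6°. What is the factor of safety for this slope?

For a dry cohesionless infinite slope the factor of safety is FS = tanφ' / tanβ.
FS = tan35.6° / tan38.5° = 0.7159 / 0.7954 = 0.900

FS = 0.90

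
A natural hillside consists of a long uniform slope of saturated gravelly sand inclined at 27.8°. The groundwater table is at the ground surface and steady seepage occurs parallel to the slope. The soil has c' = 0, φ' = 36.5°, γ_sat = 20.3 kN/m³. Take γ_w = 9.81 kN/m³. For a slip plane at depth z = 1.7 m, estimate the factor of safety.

FS = 0.73

With seepage parallel to the slope and the water table at the surface, the effective normal stress on the slip plane uses the buoyant unit weight γ' = γ_sat − γ_w while the driving shear stress uses γ_sat:
FS = [c' + γ' z cos²β tanφ'] / [γ_sat z sinβ cosβ]
(For c' = 0 this reduces to FS = (γ'/γ_sat)·tanφ'/tanβ.)
γ' = 20.3 − 9.81 = 10.49 kN/m³
Numerator = 0.0 + 10.49·1.7·cos²27.8°·tan36.5° = 0.0 + 10.49·1.7·0.7825·0.7400 = 10.325 kPa
Denominator = 20.3·1.7·sin27.8°·cos27.8° = 20.3·1.7·0.4664·0.8846 = 14.237 kPa
FS = 10.325 / 14.237 = 0.725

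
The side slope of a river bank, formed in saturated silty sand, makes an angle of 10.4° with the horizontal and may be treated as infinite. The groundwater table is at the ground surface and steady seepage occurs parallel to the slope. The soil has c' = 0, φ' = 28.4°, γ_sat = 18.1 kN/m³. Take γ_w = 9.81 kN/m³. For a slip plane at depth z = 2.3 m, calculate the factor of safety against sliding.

With seepage parallel to the slope and the water table at the surface, the effective normal stress on the slip plane uses the buoyant unit weight γ' = γ_sat − γ_w while the driving shear stress uses γ_sat:
FS = [c' + γ' z cos²β tanφ'] / [γ_sat z sinβ cosβ]
(For c' = 0 this reduces to FS = (γ'/γ_sat)·tanφ'/tanβ.)
γ' = 18.1 − 9.81 = 8.29 kN/m³
Numerator = 0.0 + 8.29·2.3·cos²10.4°·tan28.4° = 0.0 + 8.29·2.3·0.9674·0.5407 = 9.974 kPa
Denominator = 18.1·2.3·sin10.4°·cos10.4° = 18.1·2.3·0.1805·0.9836 = 7.392 kPa
FS = 9.974 / 7.392 = 1.349

FS = 1.35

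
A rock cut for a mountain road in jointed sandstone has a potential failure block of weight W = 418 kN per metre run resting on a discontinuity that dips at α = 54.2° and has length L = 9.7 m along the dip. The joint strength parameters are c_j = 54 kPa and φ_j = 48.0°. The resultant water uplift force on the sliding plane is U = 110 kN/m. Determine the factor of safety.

Resolving the block weight along and normal to the plane and applying the Mohr–Coulomb strength on the joint:
N' = W cosα − U = 418·cos54.2° − 110 = 134.5 kN/m
Driving force T = W sinα = 418·sin54.2° = 339.0 kN/m
Resisting force R = c_j·L + N'·tanφ_j = 54·9.7 + 134.5·tan48.0° = 523.8 + 149.4 = 673.2 kN/m
FS = R / T = 673.2 / 339.0 = 1.986

FS = 1.99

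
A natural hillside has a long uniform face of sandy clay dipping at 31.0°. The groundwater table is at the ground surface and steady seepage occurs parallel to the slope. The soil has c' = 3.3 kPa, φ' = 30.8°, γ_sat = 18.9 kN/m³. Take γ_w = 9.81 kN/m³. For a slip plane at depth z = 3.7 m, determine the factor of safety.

With seepage parallel to the slope and the water table at the surface, the effective normal stress on the slip plane uses the buoyant unit weight γ' = γ_sat − γ_w while the driving shear stress uses γ_sat:
FS = [c' + γ' z cos²β tanφ'] / [γ_sat z sinβ cosβ]
γ' = 18.9 − 9.81 = 9.09 kN/m³
Numerator = 3.3 + 9.09·3.7·cos²31.0°·tan30.8° = 3.3 + 9.09·3.7·0.7347·0.5961 = 18.031 kPa
Denominator = 18.9·3.7·sin31.0°·cos31.0° = 18.9·3.7·0.5150·0.8572 = 30.872 kPa
FS = 18.031 / 30.872 = 0.584

FS = 0.58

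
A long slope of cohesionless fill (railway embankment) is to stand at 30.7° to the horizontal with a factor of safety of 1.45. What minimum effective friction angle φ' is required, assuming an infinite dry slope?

FS = tanφ'/tanβ ⇒ tanφ' = FS · tanβ = 1.45 · tan30.7° = 0.8609
φ' = arctan(0.8609) = 40.73°

φ' = 40.7°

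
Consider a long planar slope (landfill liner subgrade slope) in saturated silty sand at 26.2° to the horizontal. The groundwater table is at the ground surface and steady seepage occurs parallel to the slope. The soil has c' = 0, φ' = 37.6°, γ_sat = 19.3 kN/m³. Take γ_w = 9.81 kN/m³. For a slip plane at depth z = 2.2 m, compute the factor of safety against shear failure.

FS = 0.77

With seepage parallel to the slope and the water table at the surface, the effective normal stress on the slip plane uses the buoyant unit weight γ' = γ_sat − γ_w while the driving shear stress uses γ_sat:
FS = [c' + γ' z cos²β tanφ'] / [γ_sat z sinβ cosβ]
(For c' = 0 this reduces to FS = (γ'/γ_sat)·tanφ'/tanβ.)
γ' = 19.3 − 9.81 = 9.49 kN/m³
Numerator = 0.0 + 9.49·2.2·cos²26.2°·tan37.6° = 0.0 + 9.49·2.2·0.8051·0.7701 = 12.944 kPa
Denominator = 19.3·2.2·sin26.2°·cos26.2° = 19.3·2.2·0.4415·0.8973 = 16.820 kPa
FS = 12.944 / 16.820 = 0.770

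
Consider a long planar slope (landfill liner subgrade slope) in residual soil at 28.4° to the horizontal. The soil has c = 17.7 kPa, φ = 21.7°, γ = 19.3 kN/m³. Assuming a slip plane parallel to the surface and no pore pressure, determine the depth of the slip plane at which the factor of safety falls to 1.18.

Setting FS = 1.18 in FS = [c + γz cos²β tanφ] / [γz sinβ cosβ] and solving for z:
z = c / [γ cosβ (FS·sinβ − cosβ·tanφ)]
  = 17.7 / [19.3·cos28.4°·(1.18·sin28.4° − cos28.4°·tan21.7°)]
  = 17.7 / [19.3·0.8796·(1.18·0.4756 − 0.8796·0.3979)]
  = 17.7 / 3.5853 = 4.937 m

z = 4.94 m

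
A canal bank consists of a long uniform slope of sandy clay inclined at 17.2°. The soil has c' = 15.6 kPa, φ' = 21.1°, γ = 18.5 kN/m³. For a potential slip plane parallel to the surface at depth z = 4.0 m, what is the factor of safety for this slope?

For an infinite slope with a slip plane parallel to the surface (no pore pressure): FS = [c' + γz cos²β tanφ'] / [γz sinβ cosβ].
γz = 18.5·4.0 = 74.00 kN/m²
Numerator = 15.6 + 74.00·cos²17.2°·tan21.1° = 15.6 + 74.00·0.9126·0.3859 = 41.657 kPa
Denominator = 74.00·sin17.2°·cos17.2° = 74.00·0.2957·0.9553 = 20.904 kPa
FS = 41.657 / 20.904 = 1.993

FS = 1.99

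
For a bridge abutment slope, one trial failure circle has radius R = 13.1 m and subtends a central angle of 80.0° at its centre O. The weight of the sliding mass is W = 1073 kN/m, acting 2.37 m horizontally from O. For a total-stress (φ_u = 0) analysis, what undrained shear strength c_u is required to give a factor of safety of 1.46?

FS = c_u·L_a·R / (W·d), so c_u = FS·W·d / (L_a·R).
Arc length L_a = R·θ = 13.1·(80.0°·π/180) = 13.1·1.3963 = 18.29 m
c_u = 1.46·1073·2.37 / (18.29·13.1) = 3712.8 / 239.61 = 15.49 kPa

c_u = 15.5 kPa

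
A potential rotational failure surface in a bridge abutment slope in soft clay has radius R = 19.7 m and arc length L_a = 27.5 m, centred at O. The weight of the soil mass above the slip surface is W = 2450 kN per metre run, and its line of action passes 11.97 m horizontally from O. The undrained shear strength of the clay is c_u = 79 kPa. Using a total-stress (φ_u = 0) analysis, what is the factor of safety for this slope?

Taking moments about the centre O, the resisting moment is provided by the undrained shear strength acting along the arc:
M_R = c_u·L_a·R = 79·27.50·19.7 = 42798.2 kN·m/m
M_D = W·d = 2450·11.97 = 29326.5 kN·m/m
FS = M_R / M_D = 42798.2 / 29326.5 = 1.459

FS = 1.46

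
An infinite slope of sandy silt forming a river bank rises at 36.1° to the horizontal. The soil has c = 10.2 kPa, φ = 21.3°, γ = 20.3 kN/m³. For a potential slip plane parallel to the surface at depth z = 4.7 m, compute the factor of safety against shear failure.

For an infinite slope with a slip plane parallel to the surface (no pore pressure): FS = [c + γz cos²β tanφ] / [γz sinβ cosβ].
γz = 20.3·4.7 = 95.41 kN/m²
Numerator = 10.2 + 95.41·cos²36.1°·tan21.3° = 10.2 + 95.41·0.6528·0.3899 = 34.485 kPa
Denominator = 95.41·sin36.1°·cos36.1° = 95.41·0.5892·0.8080 = 45.421 kPa
FS = 34.485 / 45.421 = 0.759

FS = 0.76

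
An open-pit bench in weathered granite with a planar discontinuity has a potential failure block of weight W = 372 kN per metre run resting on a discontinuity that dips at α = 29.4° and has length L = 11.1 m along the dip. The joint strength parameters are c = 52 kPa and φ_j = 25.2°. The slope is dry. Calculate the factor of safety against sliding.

Resolving the block weight along and normal to the plane and applying the Mohr–Coulomb strength on the joint:
N' = W cosα = 372·cos29.4° = 324.1 kN/m
Driving force T = W sinα = 372·sin29.4° = 182.6 kN/m
Resisting force R = c·L + N'·tanφ_j = 52·11.1 + 324.1·tan25.2° = 577.2 + 152.5 = 729.7 kN/m
FS = R / T = 729.7 / 182.6 = 3.996

FS = 4.00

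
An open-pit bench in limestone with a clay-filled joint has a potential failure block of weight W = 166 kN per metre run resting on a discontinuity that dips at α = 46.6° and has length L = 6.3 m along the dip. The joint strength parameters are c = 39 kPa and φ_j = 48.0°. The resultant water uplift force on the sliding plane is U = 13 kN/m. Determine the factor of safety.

Resolving the block weight along and normal to the plane and applying the Mohr–Coulomb strength on the joint:
N' = W cosα − U = 166·cos46.6° − 13 = 101.1 kN/m
Driving force T = W sinα = 166·sin46.6° = 120.6 kN/m
Resisting force R = c·L + N'·tanφ_j = 39·6.3 + 101.1·tan48.0° = 245.7 + 112.2 = 357.9 kN/m
FS = R / T = 357.9 / 120.6 = 2.968

FS = 2.97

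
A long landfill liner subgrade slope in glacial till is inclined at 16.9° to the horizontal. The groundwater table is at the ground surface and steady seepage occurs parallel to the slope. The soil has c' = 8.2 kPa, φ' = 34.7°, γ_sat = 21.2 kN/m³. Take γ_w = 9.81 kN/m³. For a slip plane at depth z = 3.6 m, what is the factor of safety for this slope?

With seepage parallel to the slope and the water table at the surface, the effective normal stress on the slip plane uses the buoyant unit weight γ' = γ_sat − γ_w while the driving shear stress uses γ_sat:
FS = [c' + γ' z cos²β tanφ'] / [γ_sat z sinβ cosβ]
γ' = 21.2 − 9.81 = 11.39 kN/m³
Numerator = 8.2 + 11.39·3.6·cos²16.9°·tan34.7° = 8.2 + 11.39·3.6·0.9155·0.6924 = 34.193 kPa
Denominator = 21.2·3.6·sin16.9°·cos16.9° = 21.2·3.6·0.2907·0.9568 = 21.228 kPa
FS = 34.193 / 21.228 = 1.611

FS = 1.61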